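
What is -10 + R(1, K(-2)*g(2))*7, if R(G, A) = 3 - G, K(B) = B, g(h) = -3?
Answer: 4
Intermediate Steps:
-10 + R(1, K(-2)*g(2))*7 = -10 + (3 - 1*1)*7 = -10 + (3 - 1)*7 = -10 + 2*7 = -10 + 14 = 4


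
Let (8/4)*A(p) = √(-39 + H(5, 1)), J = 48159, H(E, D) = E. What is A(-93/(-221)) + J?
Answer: 48159 + I*√34/2 ≈ 48159.0 + 2.9155*I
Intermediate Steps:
A(p) = I*√34/2 (A(p) = √(-39 + 5)/2 = √(-34)/2 = (I*√34)/2 = I*√34/2)
A(-93/(-221)) + J = I*√34/2 + 48159 = 48159 + I*√34/2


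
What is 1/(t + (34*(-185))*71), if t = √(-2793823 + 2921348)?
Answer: -89318/39888500115 - √5101/39888500115 ≈ -2.2410e-6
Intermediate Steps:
t = 5*√5101 (t = √127525 = 5*√5101 ≈ 357.11)
1/(t + (34*(-185))*71) = 1/(5*√5101 + (34*(-185))*71) = 1/(5*√5101 - 6290*71) = 1/(5*√5101 - 446590) = 1/(-446590 + 5*√5101)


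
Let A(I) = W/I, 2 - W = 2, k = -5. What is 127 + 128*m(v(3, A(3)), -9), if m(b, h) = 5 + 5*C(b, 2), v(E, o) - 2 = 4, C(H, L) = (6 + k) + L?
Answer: 2687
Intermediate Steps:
W = 0 (W = 2 - 1*2 = 2 - 2 = 0)
C(H, L) = 1 + L (C(H, L) = (6 - 5) + L = 1 + L)
A(I) = 0 (A(I) = 0/I = 0)
v(E, o) = 6 (v(E, o) = 2 + 4 = 6)
m(b, h) = 20 (m(b, h) = 5 + 5*(1 + 2) = 5 + 5*3 = 5 + 15 = 20)
127 + 128*m(v(3, A(3)), -9) = 127 + 128*20 = 127 + 2560 = 2687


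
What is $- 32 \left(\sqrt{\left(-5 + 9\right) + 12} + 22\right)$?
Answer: $-832$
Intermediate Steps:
$- 32 \left(\sqrt{\left(-5 + 9\right) + 12} + 22\right) = - 32 \left(\sqrt{4 + 12} + 22\right) = - 32 \left(\sqrt{16} + 22\right) = - 32 \left(4 + 22\right) = \left(-32\right) 26 = -832$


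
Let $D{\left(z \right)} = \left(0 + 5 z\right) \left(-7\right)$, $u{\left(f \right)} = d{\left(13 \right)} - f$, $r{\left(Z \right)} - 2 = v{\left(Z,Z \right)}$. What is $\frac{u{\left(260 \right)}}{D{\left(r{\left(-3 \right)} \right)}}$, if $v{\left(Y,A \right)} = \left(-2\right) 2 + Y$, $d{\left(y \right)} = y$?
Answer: $- \frac{247}{175} \approx -1.4114$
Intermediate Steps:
$v{\left(Y,A \right)} = -4 + Y$
$r{\left(Z \right)} = -2 + Z$ ($r{\left(Z \right)} = 2 + \left(-4 + Z\right) = -2 + Z$)
$u{\left(f \right)} = 13 - f$
$D{\left(z \right)} = - 35 z$ ($D{\left(z \right)} = 5 z \left(-7\right) = - 35 z$)
$\frac{u{\left(260 \right)}}{D{\left(r{\left(-3 \right)} \right)}} = \frac{13 - 260}{\left(-35\right) \left(-2 - 3\right)} = \frac{13 - 260}{\left(-35\right) \left(-5\right)} = - \frac{247}{175}$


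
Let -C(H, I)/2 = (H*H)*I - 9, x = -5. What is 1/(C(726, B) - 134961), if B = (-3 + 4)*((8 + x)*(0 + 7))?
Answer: -1/22272135 ≈ -4.4899e-8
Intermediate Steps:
B = 21 (B = (-3 + 4)*((8 - 5)*(0 + 7)) = 1*(3*7) = 1*21 = 21)
C(H, I) = 18 - 2*I*H² (C(H, I) = -2*((H*H)*I - 9) = -2*(H²*I - 9) = -2*(I*H² - 9) = -2*(-9 + I*H²) = 18 - 2*I*H²)
1/(C(726, B) - 134961) = 1/((18 - 2*21*726²) - 134961) = 1/((18 - 2*21*527076) - 134961) = 1/((18 - 22137192) - 134961) = 1/(-22137174 - 134961) = 1/(-22272135) = -1/22272135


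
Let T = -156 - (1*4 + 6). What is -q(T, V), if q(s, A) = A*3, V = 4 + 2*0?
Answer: -12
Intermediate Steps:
T = -166 (T = -156 - (4 + 6) = -156 - 1*10 = -156 - 10 = -166)
V = 4 (V = 4 + 0 = 4)
q(s, A) = 3*A
-q(T, V) = -3*4 = -1*12 = -12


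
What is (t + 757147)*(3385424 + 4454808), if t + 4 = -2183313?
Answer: -11181503671440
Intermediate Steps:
t = -2183317 (t = -4 - 2183313 = -2183317)
(t + 757147)*(3385424 + 4454808) = (-2183317 + 757147)*(3385424 + 4454808) = -1426170*7840232 = -11181503671440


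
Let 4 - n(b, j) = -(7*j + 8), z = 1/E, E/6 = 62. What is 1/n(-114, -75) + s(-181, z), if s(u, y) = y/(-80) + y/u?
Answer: -1840151/921101760 ≈ -0.0019978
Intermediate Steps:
E = 372 (E = 6*62 = 372)
z = 1/372 ≈ 0.0026882
n(b, j) = 12 + 7*j (n(b, j) = 4 - (-1)*(7*j + 8) = 4 - (-1)*(8 + 7*j) = 4 - (-8 - 7*j) = 4 + (8 + 7*j) = 12 + 7*j)
s(u, y) = -y/80 + y/u (s(u, y) = y*(-1/80) + y/u = -y/80 + y/u)
1/n(-114, -75) + s(-181, z) = 1/(12 + 7*(-75)) + (-1/80*1/372 + (1/372)/(-181)) = 1/(12 - 525) + (-1/29760 + (1/372)*(-1/181)) = 1/(-513) + (-1/29760 - 1/67332) = -1/513 - 87/1795520 = -1840151/921101760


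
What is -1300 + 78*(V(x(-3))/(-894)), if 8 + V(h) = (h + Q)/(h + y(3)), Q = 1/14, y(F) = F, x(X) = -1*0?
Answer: -8131045/6258 ≈ -1299.3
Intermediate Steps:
x(X) = 0
Q = 1/14 ≈ 0.071429
V(h) = -8 + (1/14 + h)/(3 + h) (V(h) = -8 + (h + 1/14)/(h + 3) = -8 + (1/14 + h)/(3 + h))
-1300 + 78*(V(x(-3))/(-894)) = -1300 + 78*(((-335 - 98*0)/(14*(3 + 0)))/(-894)) = -1300 + 78*(((1/14)*(-335 + 0)/3)*(-1/894)) = -1300 + 78*(((1/14)*(⅓)*(-335))*(-1/894)) = -1300 + 78*(-335/42*(-1/894)) = -1300 + 78*(335/37548) = -1300 + 4355/6258 = -8131045/6258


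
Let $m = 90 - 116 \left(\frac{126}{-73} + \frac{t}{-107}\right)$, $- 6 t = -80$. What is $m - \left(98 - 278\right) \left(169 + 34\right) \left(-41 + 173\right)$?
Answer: $\frac{113031059666}{23433} \approx 4.8236 \cdot 10^{6}$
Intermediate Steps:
$t = \frac{40}{3}$ ($t = \left(- \frac{1}{6}\right) \left(-80\right) = \frac{40}{3} \approx 13.333$)
$m = \frac{7139426}{23433}$ ($m = 90 - 116 \left(\frac{126}{-73} + \frac{40}{3 \left(-107\right)}\right) = 90 - 116 \left(126 \left(- \frac{1}{73}\right) + \frac{40}{3} \left(- \frac{1}{107}\right)\right) = 90 - 116 \left(- \frac{126}{73} - \frac{40}{321}\right) = 90 - - \frac{5030456}{23433} = 90 + \frac{5030456}{23433} = \frac{7139426}{23433} \approx 304.67$)
$m - \left(98 - 278\right) \left(169 + 34\right) \left(-41 + 173\right) = \frac{7139426}{23433} - \left(98 - 278\right) \left(169 + 34\right) \left(-41 + 173\right) = \frac{7139426}{23433} - - 180 \cdot 203 \cdot 132 = \frac{7139426}{23433} - \left(-180\right) 26796 = \frac{7139426}{23433} - -4823280 = \frac{7139426}{23433} + 4823280 = \frac{113031059666}{23433}$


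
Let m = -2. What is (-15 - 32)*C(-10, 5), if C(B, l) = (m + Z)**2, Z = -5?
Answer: -2303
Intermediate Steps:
C(B, l) = 49 (C(B, l) = (-2 - 5)**2 = (-7)**2 = 49)
(-15 - 32)*C(-10, 5) = (-15 - 32)*49 = -47*49 = -2303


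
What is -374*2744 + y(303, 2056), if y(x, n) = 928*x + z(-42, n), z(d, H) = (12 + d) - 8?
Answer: -745110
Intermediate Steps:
z(d, H) = 4 + d
y(x, n) = -38 + 928*x (y(x, n) = 928*x + (4 - 42) = 928*x - 38 = -38 + 928*x)
-374*2744 + y(303, 2056) = -374*2744 + (-38 + 928*303) = -1026256 + (-38 + 281184) = -1026256 + 281146 = -745110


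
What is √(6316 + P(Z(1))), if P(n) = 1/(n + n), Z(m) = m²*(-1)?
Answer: √25262/2 ≈ 79.470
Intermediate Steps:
Z(m) = -m²
P(n) = 1/(2*n)
√(6316 + P(Z(1))) = √(6316 + 1/(2*((-1*1²)))) = √(6316 + 1/(2*((-1*1)))) = √(6316 + (½)/(-1)) = √(6316 + (½)*(-1)) = √(6316 - ½) = √(12631/2) = √25262/2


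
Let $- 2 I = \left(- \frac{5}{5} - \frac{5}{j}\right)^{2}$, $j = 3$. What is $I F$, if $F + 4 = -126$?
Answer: $\frac{4160}{9} \approx 462.22$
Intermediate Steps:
$F = -130$ ($F = -4 - 126 = -130$)
$I = - \frac{32}{9}$ ($I = - \frac{\left(- \frac{5}{5} - \frac{5}{3}\right)^{2}}{2} = - \frac{\left(\left(-5\right) \frac{1}{5} - \frac{5}{3}\right)^{2}}{2} = - \frac{\left(-1 - \frac{5}{3}\right)^{2}}{2} = - \frac{\left(- \frac{8}{3}\right)^{2}}{2} = \left(- \frac{1}{2}\right) \frac{64}{9} = - \frac{32}{9} \approx -3.5556$)
$I F = \left(- \frac{32}{9}\right) \left(-130\right) = \frac{4160}{9}$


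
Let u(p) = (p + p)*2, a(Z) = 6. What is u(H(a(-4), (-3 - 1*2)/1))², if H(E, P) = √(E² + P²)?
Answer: 976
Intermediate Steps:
u(p) = 4*p (u(p) = (2*p)*2 = 4*p)
u(H(a(-4), (-3 - 1*2)/1))² = (4*√(6² + ((-3 - 1*2)/1)²))² = (4*√(36 + ((-3 - 2)*1)²))² = (4*√(36 + (-5*1)²))² = (4*√(36 + (-5)²))² = (4*√(36 + 25))² = (4*√61)² = 976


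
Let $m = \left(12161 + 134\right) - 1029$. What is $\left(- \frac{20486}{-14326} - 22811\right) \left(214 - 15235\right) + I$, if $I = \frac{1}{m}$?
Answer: $\frac{27649077292287863}{80698358} \approx 3.4262 \cdot 10^{8}$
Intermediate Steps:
$m = 11266$ ($m = 12295 - 1029 = 11266$)
$I = \frac{1}{11266} \approx 8.8763 \cdot 10^{-5}$
$\left(- \frac{20486}{-14326} - 22811\right) \left(214 - 15235\right) + I = \left(- \frac{20486}{-14326} - 22811\right) \left(214 - 15235\right) + \frac{1}{11266} = \left(\left(-20486\right) \left(- \frac{1}{14326}\right) - 22811\right) \left(-15021\right) + \frac{1}{11266} = \left(\frac{10243}{7163} - 22811\right) \left(-15021\right) + \frac{1}{11266} = \left(- \frac{163384950}{7163}\right) \left(-15021\right) + \frac{1}{11266} = \frac{2454205333950}{7163} + \frac{1}{11266} = \frac{27649077292287863}{80698358}$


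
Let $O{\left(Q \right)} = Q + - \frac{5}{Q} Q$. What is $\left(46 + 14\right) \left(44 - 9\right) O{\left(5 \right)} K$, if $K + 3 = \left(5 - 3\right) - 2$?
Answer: $0$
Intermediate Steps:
$O{\left(Q \right)} = -5 + Q$ ($O{\left(Q \right)} = Q - 5 = -5 + Q$)
$K = -3$ ($K = -3 + \left(\left(5 - 3\right) - 2\right) = -3 + \left(2 - 2\right) = -3 + 0 = -3$)
$\left(46 + 14\right) \left(44 - 9\right) O{\left(5 \right)} K = \left(46 + 14\right) \left(44 - 9\right) \left(-5 + 5\right) \left(-3\right) = 60 \cdot 35 \cdot 0 \left(-3\right) = 2100 \cdot 0 \left(-3\right) = 0 \left(-3\right) = 0$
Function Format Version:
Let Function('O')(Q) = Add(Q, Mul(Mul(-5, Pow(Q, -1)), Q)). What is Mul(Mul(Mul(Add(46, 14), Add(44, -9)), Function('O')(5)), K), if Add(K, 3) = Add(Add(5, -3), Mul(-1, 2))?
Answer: 0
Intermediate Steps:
Function('O')(Q) = Add(-5, Q) (Function('O')(Q) = Add(Q, -5) = Add(-5, Q))
K = -3 (K = Add(-3, Add(Add(5, -3), Mul(-1, 2))) = Add(-3, Add(2, -2)) = Add(-3, 0) = -3)
Mul(Mul(Mul(Add(46, 14), Add(44, -9)), Function('O')(5)), K) = Mul(Mul(Mul(Add(46, 14), Add(44, -9)), Add(-5, 5)), -3) = Mul(Mul(Mul(60, 35), 0), -3) = Mul(Mul(2100, 0), -3) = Mul(0, -3) = 0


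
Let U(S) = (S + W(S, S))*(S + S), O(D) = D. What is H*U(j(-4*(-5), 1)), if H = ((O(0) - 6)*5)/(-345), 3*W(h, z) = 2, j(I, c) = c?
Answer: 20/69 ≈ 0.28986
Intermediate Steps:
W(h, z) = ⅔ (W(h, z) = (⅓)*2 = ⅔)
U(S) = 2*S*(⅔ + S) (U(S) = (S + ⅔)*(S + S) = (⅔ + S)*(2*S) = 2*S*(⅔ + S))
H = 2/23 (H = ((0 - 6)*5)/(-345) = -6*5*(-1/345) = -30*(-1/345) = 2/23 ≈ 0.086957)
H*U(j(-4*(-5), 1)) = 2*((⅔)*1*(2 + 3*1))/23 = 2*((⅔)*1*(2 + 3))/23 = 2*((⅔)*1*5)/23 = (2/23)*(10/3) = 20/69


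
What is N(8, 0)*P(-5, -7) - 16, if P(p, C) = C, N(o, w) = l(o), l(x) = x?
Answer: -72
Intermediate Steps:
N(o, w) = o
N(8, 0)*P(-5, -7) - 16 = 8*(-7) - 16 = -56 - 16 = -72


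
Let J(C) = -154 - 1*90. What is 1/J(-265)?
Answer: -1/244 ≈ -0.0040984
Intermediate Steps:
J(C) = -244 (J(C) = -154 - 90 = -244)
1/J(-265) = 1/(-244) = -1/244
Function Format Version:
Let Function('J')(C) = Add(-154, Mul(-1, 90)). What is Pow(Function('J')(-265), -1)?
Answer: Rational(-1, 244) ≈ -0.0040984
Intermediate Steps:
Function('J')(C) = -244 (Function('J')(C) = Add(-154, -90) = -244)
Pow(Function('J')(-265), -1) = Pow(-244, -1) = Rational(-1, 244)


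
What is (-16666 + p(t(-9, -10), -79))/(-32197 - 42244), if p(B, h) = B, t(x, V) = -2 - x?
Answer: 16659/74441 ≈ 0.22379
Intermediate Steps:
(-16666 + p(t(-9, -10), -79))/(-32197 - 42244) = (-16666 + (-2 - 1*(-9)))/(-32197 - 42244) = (-16666 + (-2 + 9))/(-74441) = (-16666 + 7)*(-1/74441) = -16659*(-1/74441) = 16659/74441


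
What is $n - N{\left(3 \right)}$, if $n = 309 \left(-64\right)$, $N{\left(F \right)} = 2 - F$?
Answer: $-19775$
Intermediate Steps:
$n = -19776$
$n - N{\left(3 \right)} = -19776 - \left(2 - 3\right) = -19776 - -1 = -19776 + 1 = -19775$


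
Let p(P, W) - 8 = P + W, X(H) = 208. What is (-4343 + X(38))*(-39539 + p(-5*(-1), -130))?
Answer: 163977560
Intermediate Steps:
p(P, W) = 8 + P + W (p(P, W) = 8 + (P + W) = 8 + P + W)
(-4343 + X(38))*(-39539 + p(-5*(-1), -130)) = (-4343 + 208)*(-39539 + (8 - 5*(-1) - 130)) = -4135*(-39539 + (8 + 5 - 130)) = -4135*(-39539 - 117) = -4135*(-39656) = 163977560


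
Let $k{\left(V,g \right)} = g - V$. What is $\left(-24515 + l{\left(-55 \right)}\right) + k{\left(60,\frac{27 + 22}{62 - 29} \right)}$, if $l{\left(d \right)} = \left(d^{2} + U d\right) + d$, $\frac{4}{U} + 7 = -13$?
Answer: $- \frac{712553}{33} \approx -21593.0$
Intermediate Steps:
$U = - \frac{1}{5}$ ($U = \frac{4}{-7 - 13} = \frac{4}{-20} = 4 \left(- \frac{1}{20}\right) = - \frac{1}{5} \approx -0.2$)
$l{\left(d \right)} = d^{2} + \frac{4 d}{5}$ ($l{\left(d \right)} = \left(d^{2} - \frac{d}{5}\right) + d = d^{2} + \frac{4 d}{5}$)
$\left(-24515 + l{\left(-55 \right)}\right) + k{\left(60,\frac{27 + 22}{62 - 29} \right)} = \left(-24515 + \frac{1}{5} \left(-55\right) \left(4 + 5 \left(-55\right)\right)\right) - \left(60 - \frac{27 + 22}{62 - 29}\right) = \left(-24515 + \frac{1}{5} \left(-55\right) \left(4 - 275\right)\right) - \left(60 - \frac{49}{33}\right) = \left(-24515 + \frac{1}{5} \left(-55\right) \left(-271\right)\right) + \left(49 \cdot \frac{1}{33} - 60\right) = \left(-24515 + 2981\right) + \left(\frac{49}{33} - 60\right) = -21534 - \frac{1931}{33} = - \frac{712553}{33}$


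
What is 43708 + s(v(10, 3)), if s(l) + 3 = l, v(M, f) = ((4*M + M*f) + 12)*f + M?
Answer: 43961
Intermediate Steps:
v(M, f) = M + f*(12 + 4*M + M*f) (v(M, f) = (12 + 4*M + M*f)*f + M = f*(12 + 4*M + M*f) + M = M + f*(12 + 4*M + M*f))
s(l) = -3 + l
43708 + s(v(10, 3)) = 43708 + (-3 + (10 + 12*3 + 10*3**2 + 4*10*3)) = 43708 + (-3 + (10 + 36 + 10*9 + 120)) = 43708 + (-3 + (10 + 36 + 90 + 120)) = 43708 + (-3 + 256) = 43708 + 253 = 43961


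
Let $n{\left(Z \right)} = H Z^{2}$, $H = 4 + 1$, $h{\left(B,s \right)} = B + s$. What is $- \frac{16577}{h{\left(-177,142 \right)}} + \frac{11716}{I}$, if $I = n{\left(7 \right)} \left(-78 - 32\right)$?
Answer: $\frac{6376287}{13475} \approx 473.19$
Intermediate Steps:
$H = 5$
$n{\left(Z \right)} = 5 Z^{2}$
$I = -26950$ ($I = 5 \cdot 7^{2} \left(-78 - 32\right) = 5 \cdot 49 \left(-110\right) = 245 \left(-110\right) = -26950$)
$- \frac{16577}{h{\left(-177,142 \right)}} + \frac{11716}{I} = - \frac{16577}{-177 + 142} + \frac{11716}{-26950} = - \frac{16577}{-35} + 11716 \left(- \frac{1}{26950}\right) = \left(-16577\right) \left(- \frac{1}{35}\right) - \frac{5858}{13475} = \frac{16577}{35} - \frac{5858}{13475} = \frac{6376287}{13475}$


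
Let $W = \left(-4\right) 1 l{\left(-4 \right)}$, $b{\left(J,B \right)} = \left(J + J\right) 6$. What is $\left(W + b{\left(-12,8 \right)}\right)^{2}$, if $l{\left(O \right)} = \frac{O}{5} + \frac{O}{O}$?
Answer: $\frac{524176}{25} \approx 20967.0$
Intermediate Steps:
$l{\left(O \right)} = 1 + \frac{O}{5}$ ($l{\left(O \right)} = O \frac{1}{5} + 1 = \frac{O}{5} + 1 = 1 + \frac{O}{5}$)
$b{\left(J,B \right)} = 12 J$ ($b{\left(J,B \right)} = 2 J 6 = 12 J$)
$W = - \frac{4}{5}$ ($W = \left(-4\right) 1 \left(1 + \frac{1}{5} \left(-4\right)\right) = - 4 \left(1 - \frac{4}{5}\right) = \left(-4\right) \frac{1}{5} = - \frac{4}{5} \approx -0.8$)
$\left(W + b{\left(-12,8 \right)}\right)^{2} = \left(- \frac{4}{5} + 12 \left(-12\right)\right)^{2} = \left(- \frac{4}{5} - 144\right)^{2} = \left(- \frac{724}{5}\right)^{2} = \frac{524176}{25}$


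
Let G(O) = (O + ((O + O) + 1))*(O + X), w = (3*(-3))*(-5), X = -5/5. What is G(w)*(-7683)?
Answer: -45975072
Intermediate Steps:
X = -1 (X = -5*⅕ = -1)
w = 45 (w = -9*(-5) = 45)
G(O) = (1 + 3*O)*(-1 + O) (G(O) = (O + ((O + O) + 1))*(O - 1) = (O + (2*O + 1))*(-1 + O) = (O + (1 + 2*O))*(-1 + O) = (1 + 3*O)*(-1 + O))
G(w)*(-7683) = (-1 - 2*45 + 3*45²)*(-7683) = (-1 - 90 + 3*2025)*(-7683) = (-1 - 90 + 6075)*(-7683) = 5984*(-7683) = -45975072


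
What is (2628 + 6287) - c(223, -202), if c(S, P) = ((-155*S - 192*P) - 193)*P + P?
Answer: 822369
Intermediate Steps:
c(S, P) = P + P*(-193 - 192*P - 155*S) (c(S, P) = ((-192*P - 155*S) - 193)*P + P = (-193 - 192*P - 155*S)*P + P = P*(-193 - 192*P - 155*S) + P = P + P*(-193 - 192*P - 155*S))
(2628 + 6287) - c(223, -202) = (2628 + 6287) - (-1)*(-202)*(192 + 155*223 + 192*(-202)) = 8915 - (-1)*(-202)*(192 + 34565 - 38784) = 8915 - (-1)*(-202)*(-4027) = 8915 - 1*(-813454) = 8915 + 813454 = 822369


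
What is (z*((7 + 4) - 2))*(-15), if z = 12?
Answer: -1620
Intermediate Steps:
(z*((7 + 4) - 2))*(-15) = (12*((7 + 4) - 2))*(-15) = (12*(11 - 2))*(-15) = (12*9)*(-15) = 108*(-15) = -1620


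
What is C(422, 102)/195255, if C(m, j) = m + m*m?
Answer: 19834/21695 ≈ 0.91422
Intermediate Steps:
C(m, j) = m + m**2
C(422, 102)/195255 = (422*(1 + 422))/195255 = (422*423)*(1/195255) = 178506*(1/195255) = 19834/21695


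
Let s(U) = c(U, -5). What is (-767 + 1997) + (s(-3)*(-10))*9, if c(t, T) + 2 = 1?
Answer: 1320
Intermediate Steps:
c(t, T) = -1 (c(t, T) = -2 + 1 = -1)
s(U) = -1
(-767 + 1997) + (s(-3)*(-10))*9 = (-767 + 1997) - 1*(-10)*9 = 1230 + 10*9 = 1230 + 90 = 1320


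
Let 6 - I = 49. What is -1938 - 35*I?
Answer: -433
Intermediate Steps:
I = -43 (I = 6 - 1*49 = 6 - 49 = -43)
-1938 - 35*I = -1938 - 35*(-43) = -1938 + 1505 = -433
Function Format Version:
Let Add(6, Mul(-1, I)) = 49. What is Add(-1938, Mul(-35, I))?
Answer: -433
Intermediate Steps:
I = -43 (I = Add(6, Mul(-1, 49)) = Add(6, -49) = -43)
Add(-1938, Mul(-35, I)) = Add(-1938, Mul(-35, -43)) = Add(-1938, 1505) = -433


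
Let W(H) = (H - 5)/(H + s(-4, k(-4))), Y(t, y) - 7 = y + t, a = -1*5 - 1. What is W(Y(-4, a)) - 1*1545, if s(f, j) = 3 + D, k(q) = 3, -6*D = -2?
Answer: -1569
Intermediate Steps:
D = ⅓ (D = -⅙*(-2) = ⅓ ≈ 0.33333)
s(f, j) = 10/3 (s(f, j) = 3 + ⅓ = 10/3)
a = -6 (a = -5 - 1 = -6)
Y(t, y) = 7 + t + y (Y(t, y) = 7 + (y + t) = 7 + (t + y) = 7 + t + y)
W(H) = (-5 + H)/(10/3 + H) (W(H) = (H - 5)/(H + 10/3) = (-5 + H)/(10/3 + H))
W(Y(-4, a)) - 1*1545 = 3*(-5 + (7 - 4 - 6))/(10 + 3*(7 - 4 - 6)) - 1*1545 = 3*(-5 - 3)/(10 + 3*(-3)) - 1545 = 3*(-8)/(10 - 9) - 1545 = 3*(-8)/1 - 1545 = 3*1*(-8) - 1545 = -24 - 1545 = -1569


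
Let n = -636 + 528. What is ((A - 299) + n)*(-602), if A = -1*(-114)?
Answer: 176386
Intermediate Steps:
A = 114
n = -108
((A - 299) + n)*(-602) = ((114 - 299) - 108)*(-602) = (-185 - 108)*(-602) = -293*(-602) = 176386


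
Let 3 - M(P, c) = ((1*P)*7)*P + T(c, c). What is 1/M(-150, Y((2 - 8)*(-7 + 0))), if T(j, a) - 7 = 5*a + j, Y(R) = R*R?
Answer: -1/168088 ≈ -5.9493e-6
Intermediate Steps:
Y(R) = R**2
T(j, a) = 7 + j + 5*a (T(j, a) = 7 + (5*a + j) = 7 + (j + 5*a) = 7 + j + 5*a)
M(P, c) = -4 - 7*P**2 - 6*c (M(P, c) = 3 - (((1*P)*7)*P + (7 + c + 5*c)) = 3 - ((P*7)*P + (7 + 6*c)) = 3 - ((7*P)*P + (7 + 6*c)) = 3 - (7*P**2 + (7 + 6*c)) = 3 - (7 + 6*c + 7*P**2) = 3 + (-7 - 7*P**2 - 6*c) = -4 - 7*P**2 - 6*c)
1/M(-150, Y((2 - 8)*(-7 + 0))) = 1/(-4 - 7*(-150)**2 - 6*(-7 + 0)**2*(2 - 8)**2) = 1/(-4 - 7*22500 - 6*(-6*(-7))**2) = 1/(-4 - 157500 - 6*42**2) = 1/(-4 - 157500 - 6*1764) = 1/(-4 - 157500 - 10584) = 1/(-168088) = -1/168088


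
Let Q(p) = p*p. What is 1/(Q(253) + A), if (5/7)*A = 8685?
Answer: 1/76168 ≈ 1.3129e-5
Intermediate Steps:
A = 12159 (A = (7/5)*8685 = 12159)
Q(p) = p**2
1/(Q(253) + A) = 1/(253**2 + 12159) = 1/(64009 + 12159) = 1/76168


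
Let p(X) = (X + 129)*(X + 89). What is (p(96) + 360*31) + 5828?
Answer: 58613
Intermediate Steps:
p(X) = (89 + X)*(129 + X) (p(X) = (129 + X)*(89 + X) = (89 + X)*(129 + X))
(p(96) + 360*31) + 5828 = ((11481 + 96**2 + 218*96) + 360*31) + 5828 = ((11481 + 9216 + 20928) + 11160) + 5828 = (41625 + 11160) + 5828 = 52785 + 5828 = 58613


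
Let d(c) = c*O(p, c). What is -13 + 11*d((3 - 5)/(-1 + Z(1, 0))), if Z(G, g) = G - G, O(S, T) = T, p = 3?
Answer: 31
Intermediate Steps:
Z(G, g) = 0
d(c) = c² (d(c) = c*c = c²)
-13 + 11*d((3 - 5)/(-1 + Z(1, 0))) = -13 + 11*((3 - 5)/(-1 + 0))² = -13 + 11*(-2/(-1))² = -13 + 11*(-2*(-1))² = -13 + 11*2² = -13 + 11*4 = -13 + 44 = 31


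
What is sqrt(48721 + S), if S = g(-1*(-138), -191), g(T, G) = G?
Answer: sqrt(48530) ≈ 220.30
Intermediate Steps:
S = -191
sqrt(48721 + S) = sqrt(48721 - 191) = sqrt(48530)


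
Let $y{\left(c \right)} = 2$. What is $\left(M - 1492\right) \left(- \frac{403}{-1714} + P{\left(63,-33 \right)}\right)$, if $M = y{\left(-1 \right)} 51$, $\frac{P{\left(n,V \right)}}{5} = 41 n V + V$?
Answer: $\frac{507892542715}{857} \approx 5.9264 \cdot 10^{8}$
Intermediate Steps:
$P{\left(n,V \right)} = 5 V + 205 V n$ ($P{\left(n,V \right)} = 5 \left(41 n V + V\right) = 5 \left(41 V n + V\right) = 5 \left(V + 41 V n\right) = 5 V + 205 V n$)
$M = 102$ ($M = 2 \cdot 51 = 102$)
$\left(M - 1492\right) \left(- \frac{403}{-1714} + P{\left(63,-33 \right)}\right) = \left(102 - 1492\right) \left(- \frac{403}{-1714} + 5 \left(-33\right) \left(1 + 41 \cdot 63\right)\right) = - 1390 \left(\left(-403\right) \left(- \frac{1}{1714}\right) + 5 \left(-33\right) \left(1 + 2583\right)\right) = - 1390 \left(\frac{403}{1714} + 5 \left(-33\right) 2584\right) = - 1390 \left(\frac{403}{1714} - 426360\right) = \left(-1390\right) \left(- \frac{730780637}{1714}\right) = \frac{507892542715}{857}$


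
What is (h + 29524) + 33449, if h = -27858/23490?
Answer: 246534652/3915 ≈ 62972.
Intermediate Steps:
h = -4643/3915 (h = -27858*1/23490 = -4643/3915 ≈ -1.1860)
(h + 29524) + 33449 = (-4643/3915 + 29524) + 33449 = 115581817/3915 + 33449 = 246534652/3915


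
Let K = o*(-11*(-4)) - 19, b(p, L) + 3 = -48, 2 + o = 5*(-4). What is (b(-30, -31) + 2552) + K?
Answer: 1514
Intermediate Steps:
o = -22 (o = -2 + 5*(-4) = -2 - 20 = -22)
b(p, L) = -51 (b(p, L) = -3 - 48 = -51)
K = -987 (K = -(-242)*(-4) - 19 = -22*44 - 19 = -968 - 19 = -987)
(b(-30, -31) + 2552) + K = (-51 + 2552) - 987 = 2501 - 987 = 1514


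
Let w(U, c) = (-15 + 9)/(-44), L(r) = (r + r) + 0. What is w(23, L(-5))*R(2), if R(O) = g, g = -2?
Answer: -3/11 ≈ -0.27273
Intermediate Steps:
L(r) = 2*r (L(r) = 2*r + 0 = 2*r)
R(O) = -2
w(U, c) = 3/22 (w(U, c) = -6*(-1/44) = 3/22)
w(23, L(-5))*R(2) = (3/22)*(-2) = -3/11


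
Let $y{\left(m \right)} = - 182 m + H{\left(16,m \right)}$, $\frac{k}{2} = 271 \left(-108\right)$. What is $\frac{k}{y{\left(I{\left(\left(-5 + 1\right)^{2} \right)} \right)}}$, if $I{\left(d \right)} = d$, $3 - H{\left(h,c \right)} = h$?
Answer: $\frac{6504}{325} \approx 20.012$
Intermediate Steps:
$H{\left(h,c \right)} = 3 - h$
$k = -58536$ ($k = 2 \cdot 271 \left(-108\right) = 2 \left(-29268\right) = -58536$)
$y{\left(m \right)} = -13 - 182 m$ ($y{\left(m \right)} = - 182 m + \left(3 - 16\right) = - 182 m - 13 = -13 - 182 m$)
$\frac{k}{y{\left(I{\left(\left(-5 + 1\right)^{2} \right)} \right)}} = - \frac{58536}{-13 - 182 \left(-5 + 1\right)^{2}} = - \frac{58536}{-13 - 182 \left(-4\right)^{2}} = - \frac{58536}{-13 - 2912} = - \frac{58536}{-2925} = \left(-58536\right) \left(- \frac{1}{2925}\right) = \frac{6504}{325}$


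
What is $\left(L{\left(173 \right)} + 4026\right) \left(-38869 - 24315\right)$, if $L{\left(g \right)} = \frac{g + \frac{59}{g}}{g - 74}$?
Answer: $- \frac{44026668640}{173} \approx -2.5449 \cdot 10^{8}$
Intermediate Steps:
$L{\left(g \right)} = \frac{g + \frac{59}{g}}{-74 + g}$
$\left(L{\left(173 \right)} + 4026\right) \left(-38869 - 24315\right) = \left(\frac{59 + 173^{2}}{173 \left(-74 + 173\right)} + 4026\right) \left(-38869 - 24315\right) = \left(\frac{59 + 29929}{173 \cdot 99} + 4026\right) \left(-63184\right) = \left(\frac{1}{173} \cdot \frac{1}{99} \cdot 29988 + 4026\right) \left(-63184\right) = \left(\frac{3332}{1903} + 4026\right) \left(-63184\right) = \frac{7664810}{1903} \left(-63184\right) = - \frac{44026668640}{173}$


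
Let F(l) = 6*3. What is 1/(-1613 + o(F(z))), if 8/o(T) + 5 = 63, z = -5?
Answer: -29/46773 ≈ -0.00062002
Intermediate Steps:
F(l) = 18
o(T) = 4/29 (o(T) = 8/(-5 + 63) = 8/58 = 8*(1/58) = 4/29)
1/(-1613 + o(F(z))) = 1/(-1613 + 4/29) = 1/(-46773/29) = -29/46773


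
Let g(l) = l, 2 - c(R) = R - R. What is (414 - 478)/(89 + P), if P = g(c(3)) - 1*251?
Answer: ⅖ ≈ 0.40000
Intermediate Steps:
c(R) = 2 (c(R) = 2 - (R - R) = 2 - 1*0 = 2 + 0 = 2)
P = -249 (P = 2 - 1*251 = 2 - 251 = -249)
(414 - 478)/(89 + P) = (414 - 478)/(89 - 249) = -64/(-160) = -64*(-1/160) = ⅖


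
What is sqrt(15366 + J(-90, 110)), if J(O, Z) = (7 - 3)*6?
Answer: 9*sqrt(190) ≈ 124.06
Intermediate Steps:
J(O, Z) = 24 (J(O, Z) = 4*6 = 24)
sqrt(15366 + J(-90, 110)) = sqrt(15366 + 24) = sqrt(15390) = 9*sqrt(190)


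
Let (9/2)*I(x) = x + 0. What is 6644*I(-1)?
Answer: -13288/9 ≈ -1476.4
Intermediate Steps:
I(x) = 2*x/9 (I(x) = 2*(x + 0)/9 = 2*x/9)
6644*I(-1) = 6644*((2/9)*(-1)) = 6644*(-2/9) = -13288/9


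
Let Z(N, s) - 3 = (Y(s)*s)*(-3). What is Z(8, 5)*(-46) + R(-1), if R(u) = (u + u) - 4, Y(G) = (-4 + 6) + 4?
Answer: 3996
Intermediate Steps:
Y(G) = 6 (Y(G) = 2 + 4 = 6)
Z(N, s) = 3 - 18*s (Z(N, s) = 3 + (6*s)*(-3) = 3 - 18*s)
R(u) = -4 + 2*u (R(u) = 2*u - 4 = -4 + 2*u)
Z(8, 5)*(-46) + R(-1) = (3 - 18*5)*(-46) + (-4 + 2*(-1)) = (3 - 90)*(-46) + (-4 - 2) = -87*(-46) - 6 = 4002 - 6 = 3996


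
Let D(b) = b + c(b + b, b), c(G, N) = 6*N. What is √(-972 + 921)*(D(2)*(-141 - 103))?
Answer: -3416*I*√51 ≈ -24395.0*I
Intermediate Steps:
D(b) = 7*b (D(b) = b + 6*b = 7*b)
√(-972 + 921)*(D(2)*(-141 - 103)) = √(-972 + 921)*((7*2)*(-141 - 103)) = √(-51)*(14*(-244)) = (I*√51)*(-3416) = -3416*I*√51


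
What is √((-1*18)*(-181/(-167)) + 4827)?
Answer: √134076117/167 ≈ 69.336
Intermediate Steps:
√((-1*18)*(-181/(-167)) + 4827) = √(-(-3258)*(-1)/167 + 4827) = √(-18*181/167 + 4827) = √(-3258/167 + 4827) = √(802851/167) = √134076117/167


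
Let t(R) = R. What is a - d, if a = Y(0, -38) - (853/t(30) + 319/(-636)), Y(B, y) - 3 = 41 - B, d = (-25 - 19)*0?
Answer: 51097/3180 ≈ 16.068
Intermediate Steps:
d = 0 (d = -44*0 = 0)
Y(B, y) = 44 - B (Y(B, y) = 3 + (41 - B) = 44 - B)
a = 51097/3180 (a = (44 - 1*0) - (853/30 + 319/(-636)) = (44 + 0) - (853*(1/30) + 319*(-1/636)) = 44 - (853/30 - 319/636) = 44 - 1*88823/3180 = 44 - 88823/3180 = 51097/3180 ≈ 16.068)
a - d = 51097/3180 - 1*0 = 51097/3180 + 0 = 51097/3180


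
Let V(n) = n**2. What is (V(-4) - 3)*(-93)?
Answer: -1209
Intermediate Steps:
(V(-4) - 3)*(-93) = ((-4)**2 - 3)*(-93) = (16 - 3)*(-93) = 13*(-93) = -1209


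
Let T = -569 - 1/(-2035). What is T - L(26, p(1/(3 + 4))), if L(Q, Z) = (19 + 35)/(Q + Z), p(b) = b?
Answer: -70889164/124135 ≈ -571.07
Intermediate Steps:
T = -1157914/2035 (T = -569 - 1*(-1/2035) = -569 + 1/2035 = -1157914/2035 ≈ -569.00)
L(Q, Z) = 54/(Q + Z)
T - L(26, p(1/(3 + 4))) = -1157914/2035 - 54/(26 + 1/(3 + 4)) = -1157914/2035 - 54/(26 + 1/7) = -1157914/2035 - 54/183/7 = -1157914/2035 - 54*7/183 = -1157914/2035 - 1*126/61 = -1157914/2035 - 126/61 = -70889164/124135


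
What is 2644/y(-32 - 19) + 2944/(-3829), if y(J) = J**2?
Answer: 2466532/9959229 ≈ 0.24766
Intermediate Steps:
2644/y(-32 - 19) + 2944/(-3829) = 2644/((-32 - 19)**2) + 2944/(-3829) = 2644/((-51)**2) + 2944*(-1/3829) = 2644/2601 - 2944/3829 = 2466532/9959229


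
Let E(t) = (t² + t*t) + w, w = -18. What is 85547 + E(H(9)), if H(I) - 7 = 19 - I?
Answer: 86107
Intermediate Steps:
H(I) = 26 - I (H(I) = 7 + (19 - I) = 26 - I)
E(t) = -18 + 2*t² (E(t) = (t² + t*t) - 18 = (t² + t²) - 18 = 2*t² - 18 = -18 + 2*t²)
85547 + E(H(9)) = 85547 + (-18 + 2*(26 - 1*9)²) = 85547 + (-18 + 2*(26 - 9)²) = 85547 + (-18 + 2*17²) = 85547 + (-18 + 2*289) = 85547 + (-18 + 578) = 85547 + 560 = 86107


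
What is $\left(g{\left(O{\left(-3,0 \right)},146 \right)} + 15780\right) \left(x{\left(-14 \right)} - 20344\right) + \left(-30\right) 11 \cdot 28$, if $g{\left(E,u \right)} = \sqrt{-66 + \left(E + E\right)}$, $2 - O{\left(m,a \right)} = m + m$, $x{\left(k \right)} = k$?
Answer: $-321258480 - 101790 i \sqrt{2} \approx -3.2126 \cdot 10^{8} - 1.4395 \cdot 10^{5} i$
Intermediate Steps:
$O{\left(m,a \right)} = 2 - 2 m$ ($O{\left(m,a \right)} = 2 - \left(m + m\right) = 2 - 2 m$)
$g{\left(E,u \right)} = \sqrt{-66 + 2 E}$
$\left(g{\left(O{\left(-3,0 \right)},146 \right)} + 15780\right) \left(x{\left(-14 \right)} - 20344\right) + \left(-30\right) 11 \cdot 28 = \left(\sqrt{-66 + 2 \left(2 - -6\right)} + 15780\right) \left(-14 - 20344\right) + \left(-30\right) 11 \cdot 28 = \left(\sqrt{-66 + 2 \left(2 + 6\right)} + 15780\right) \left(-20358\right) - 9240 = \left(\sqrt{-66 + 2 \cdot 8} + 15780\right) \left(-20358\right) - 9240 = \left(\sqrt{-66 + 16} + 15780\right) \left(-20358\right) - 9240 = \left(\sqrt{-50} + 15780\right) \left(-20358\right) - 9240 = \left(5 i \sqrt{2} + 15780\right) \left(-20358\right) - 9240 = \left(15780 + 5 i \sqrt{2}\right) \left(-20358\right) - 9240 = \left(-321249240 - 101790 i \sqrt{2}\right) - 9240 = -321258480 - 101790 i \sqrt{2}$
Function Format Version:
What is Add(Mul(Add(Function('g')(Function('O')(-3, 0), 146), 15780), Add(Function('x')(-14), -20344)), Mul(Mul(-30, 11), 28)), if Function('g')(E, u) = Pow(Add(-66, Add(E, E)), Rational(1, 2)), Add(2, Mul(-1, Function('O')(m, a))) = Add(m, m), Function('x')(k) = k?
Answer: Add(-321258480, Mul(-101790, I, Pow(2, Rational(1, 2)))) ≈ Add(-3.2126e+8, Mul(-1.4395e+5, I))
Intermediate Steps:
Function('O')(m, a) = Add(2, Mul(-2, m)) (Function('O')(m, a) = Add(2, Mul(-1, Add(m, m))) = Add(2, Mul(-1, Mul(2, m))) = Add(2, Mul(-2, m)))
Function('g')(E, u) = Pow(Add(-66, Mul(2, E)), Rational(1, 2))
Add(Mul(Add(Function('g')(Function('O')(-3, 0), 146), 15780), Add(Function('x')(-14), -20344)), Mul(Mul(-30, 11), 28)) = Add(Mul(Add(Pow(Add(-66, Mul(2, Add(2, Mul(-2, -3)))), Rational(1, 2)), 15780), Add(-14, -20344)), Mul(Mul(-30, 11), 28)) = Add(Mul(Add(Pow(Add(-66, Mul(2, Add(2, 6))), Rational(1, 2)), 15780), -20358), Mul(-330, 28)) = Add(Mul(Add(Pow(Add(-66, Mul(2, 8)), Rational(1, 2)), 15780), -20358), -9240) = Add(Mul(Add(Pow(Add(-66, 16), Rational(1, 2)), 15780), -20358), -9240) = Add(Mul(Add(Pow(-50, Rational(1, 2)), 15780), -20358), -9240) = Add(Mul(Add(Mul(5, I, Pow(2, Rational(1, 2))), 15780), -20358), -9240) = Add(Mul(Add(15780, Mul(5, I, Pow(2, Rational(1, 2)))), -20358), -9240) = Add(Add(-321249240, Mul(-101790, I, Pow(2, Rational(1, 2)))), -9240) = Add(-321258480, Mul(-101790, I, Pow(2, Rational(1, 2))))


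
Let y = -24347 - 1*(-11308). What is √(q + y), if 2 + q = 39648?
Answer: 7*√543 ≈ 163.12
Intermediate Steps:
q = 39646 (q = -2 + 39648 = 39646)
y = -13039 (y = -24347 + 11308 = -13039)
√(q + y) = √(39646 - 13039) = √26607 = 7*√543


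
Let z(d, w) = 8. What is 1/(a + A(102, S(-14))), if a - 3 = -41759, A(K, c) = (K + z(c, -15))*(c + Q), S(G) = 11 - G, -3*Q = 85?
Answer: -3/126368 ≈ -2.3740e-5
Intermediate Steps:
Q = -85/3 (Q = -1/3*85 = -85/3 ≈ -28.333)
A(K, c) = (8 + K)*(-85/3 + c) (A(K, c) = (K + 8)*(c - 85/3) = (8 + K)*(-85/3 + c))
a = -41756 (a = 3 - 41759 = -41756)
1/(a + A(102, S(-14))) = 1/(-41756 + (-680/3 + 8*(11 - 1*(-14)) - 85/3*102 + 102*(11 - 1*(-14)))) = 1/(-41756 + (-680/3 + 8*(11 + 14) - 2890 + 102*(11 + 14))) = 1/(-41756 + (-680/3 + 8*25 - 2890 + 102*25)) = 1/(-41756 + (-680/3 + 200 - 2890 + 2550)) = 1/(-41756 - 1100/3) = 1/(-126368/3) = -3/126368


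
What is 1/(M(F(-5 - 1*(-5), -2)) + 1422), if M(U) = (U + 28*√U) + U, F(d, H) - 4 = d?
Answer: 1/1486 ≈ 0.00067295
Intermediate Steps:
F(d, H) = 4 + d
M(U) = 2*U + 28*√U
1/(M(F(-5 - 1*(-5), -2)) + 1422) = 1/((2*(4 + (-5 - 1*(-5))) + 28*√(4 + (-5 - 1*(-5)))) + 1422) = 1/((2*(4 + (-5 + 5)) + 28*√(4 + (-5 + 5))) + 1422) = 1/((2*(4 + 0) + 28*√(4 + 0)) + 1422) = 1/((2*4 + 28*√4) + 1422) = 1/((8 + 28*2) + 1422) = 1/((8 + 56) + 1422) = 1/(64 + 1422) = 1/1486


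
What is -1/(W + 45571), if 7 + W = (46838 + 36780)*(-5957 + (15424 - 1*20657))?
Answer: 1/935639856 ≈ 1.0688e-9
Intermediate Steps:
W = -935685427 (W = -7 + (46838 + 36780)*(-5957 + (15424 - 1*20657)) = -7 + 83618*(-5957 + (15424 - 20657)) = -7 + 83618*(-5957 - 5233) = -7 + 83618*(-11190) = -7 - 935685420 = -935685427)
-1/(W + 45571) = -1/(-935685427 + 45571) = -1/(-935639856) = -1*(-1/935639856) = 1/935639856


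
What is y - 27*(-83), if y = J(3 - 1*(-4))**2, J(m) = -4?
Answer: 2257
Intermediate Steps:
y = 16 (y = (-4)**2 = 16)
y - 27*(-83) = 16 - 27*(-83) = 16 + 2241 = 2257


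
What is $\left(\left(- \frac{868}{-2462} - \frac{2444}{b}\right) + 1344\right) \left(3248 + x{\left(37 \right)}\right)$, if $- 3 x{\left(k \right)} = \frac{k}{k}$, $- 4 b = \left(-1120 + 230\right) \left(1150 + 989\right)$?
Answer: $\frac{15347338438523866}{3515200515} \approx 4.366 \cdot 10^{6}$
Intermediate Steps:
$b = \frac{951855}{2}$ ($b = - \frac{\left(-1120 + 230\right) \left(1150 + 989\right)}{4} = - \frac{\left(-890\right) 2139}{4} = \left(- \frac{1}{4}\right) \left(-1903710\right) = \frac{951855}{2} \approx 4.7593 \cdot 10^{5}$)
$x{\left(k \right)} = - \frac{1}{3}$ ($x{\left(k \right)} = - \frac{k \frac{1}{k}}{3} = \left(- \frac{1}{3}\right) 1 = - \frac{1}{3}$)
$\left(\left(- \frac{868}{-2462} - \frac{2444}{b}\right) + 1344\right) \left(3248 + x{\left(37 \right)}\right) = \left(\left(- \frac{868}{-2462} - \frac{2444}{\frac{951855}{2}}\right) + 1344\right) \left(3248 - \frac{1}{3}\right) = \left(\left(\left(-868\right) \left(- \frac{1}{2462}\right) - \frac{4888}{951855}\right) + 1344\right) \frac{9743}{3} = \left(\left(\frac{434}{1231} - \frac{4888}{951855}\right) + 1344\right) \frac{9743}{3} = \left(\frac{407087942}{1171733505} + 1344\right) \frac{9743}{3} = \frac{1575216918662}{1171733505} \cdot \frac{9743}{3} = \frac{15347338438523866}{3515200515}$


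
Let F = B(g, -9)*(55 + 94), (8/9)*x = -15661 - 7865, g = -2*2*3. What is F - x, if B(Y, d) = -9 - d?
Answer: 105867/4 ≈ 26467.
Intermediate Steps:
g = -12 (g = -4*3 = -12)
x = -105867/4 (x = 9*(-15661 - 7865)/8 = (9/8)*(-23526) = -105867/4 ≈ -26467.)
F = 0 (F = (-9 - 1*(-9))*(55 + 94) = (-9 + 9)*149 = 0*149 = 0)
F - x = 0 - 1*(-105867/4) = 0 + 105867/4 = 105867/4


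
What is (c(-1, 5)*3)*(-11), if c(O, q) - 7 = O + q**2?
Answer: -1023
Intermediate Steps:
c(O, q) = 7 + O + q**2 (c(O, q) = 7 + (O + q**2) = 7 + O + q**2)
(c(-1, 5)*3)*(-11) = ((7 - 1 + 5**2)*3)*(-11) = ((7 - 1 + 25)*3)*(-11) = (31*3)*(-11) = 93*(-11) = -1023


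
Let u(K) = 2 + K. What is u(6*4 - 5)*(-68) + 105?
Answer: -1323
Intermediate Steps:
u(6*4 - 5)*(-68) + 105 = (2 + (6*4 - 5))*(-68) + 105 = (2 + (24 - 5))*(-68) + 105 = (2 + 19)*(-68) + 105 = 21*(-68) + 105 = -1428 + 105 = -1323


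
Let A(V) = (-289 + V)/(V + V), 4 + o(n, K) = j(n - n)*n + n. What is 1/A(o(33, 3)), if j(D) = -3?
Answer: 140/359 ≈ 0.38997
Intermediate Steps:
o(n, K) = -4 - 2*n (o(n, K) = -4 + (-3*n + n) = -4 - 2*n)
A(V) = (-289 + V)/(2*V) (A(V) = (-289 + V)/((2*V)) = (-289 + V)*(1/(2*V)) = (-289 + V)/(2*V))
1/A(o(33, 3)) = 1/((-289 + (-4 - 2*33))/(2*(-4 - 2*33))) = 1/((-289 + (-4 - 66))/(2*(-4 - 66))) = 1/((½)*(-289 - 70)/(-70)) = 1/((½)*(-1/70)*(-359)) = 1/(359/140) = 140/359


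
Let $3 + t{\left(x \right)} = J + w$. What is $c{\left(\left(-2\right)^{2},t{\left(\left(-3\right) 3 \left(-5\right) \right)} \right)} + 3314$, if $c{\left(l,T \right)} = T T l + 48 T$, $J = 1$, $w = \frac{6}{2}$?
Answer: $3366$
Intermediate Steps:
$w = 3$ ($w = 6 \cdot \frac{1}{2} = 3$)
$t{\left(x \right)} = 1$ ($t{\left(x \right)} = -3 + \left(1 + 3\right) = -3 + 4 = 1$)
$c{\left(l,T \right)} = 48 T + l T^{2}$ ($c{\left(l,T \right)} = T^{2} l + 48 T = l T^{2} + 48 T = 48 T + l T^{2}$)
$c{\left(\left(-2\right)^{2},t{\left(\left(-3\right) 3 \left(-5\right) \right)} \right)} + 3314 = 1 \left(48 + 1 \left(-2\right)^{2}\right) + 3314 = 1 \left(48 + 1 \cdot 4\right) + 3314 = 1 \left(48 + 4\right) + 3314 = 1 \cdot 52 + 3314 = 52 + 3314 = 3366$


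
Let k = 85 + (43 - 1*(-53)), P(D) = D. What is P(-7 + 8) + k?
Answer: 182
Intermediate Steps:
k = 181 (k = 85 + (43 + 53) = 85 + 96 = 181)
P(-7 + 8) + k = (-7 + 8) + 181 = 1 + 181 = 182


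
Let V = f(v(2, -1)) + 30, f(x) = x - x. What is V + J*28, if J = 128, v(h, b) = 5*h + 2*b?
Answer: 3614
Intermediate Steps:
v(h, b) = 2*b + 5*h
f(x) = 0
V = 30 (V = 0 + 30 = 30)
V + J*28 = 30 + 128*28 = 30 + 3584 = 3614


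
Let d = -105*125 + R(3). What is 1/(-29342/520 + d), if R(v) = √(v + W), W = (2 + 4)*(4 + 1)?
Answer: -81005860/1067772621131 - 67600*√33/11745498832441 ≈ -7.5897e-5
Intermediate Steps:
W = 30 (W = 6*5 = 30)
R(v) = √(30 + v) (R(v) = √(v + 30) = √(30 + v))
d = -13125 + √33 (d = -105*125 + √(30 + 3) = -13125 + √33 ≈ -13119.)
1/(-29342/520 + d) = 1/(-29342/520 + (-13125 + √33)) = 1/(-29342*1/520 + (-13125 + √33)) = 1/(-14671/260 + (-13125 + √33)) = 1/(-3427171/260 + √33)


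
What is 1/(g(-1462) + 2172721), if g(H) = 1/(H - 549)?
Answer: 2011/4369341930 ≈ 4.6025e-7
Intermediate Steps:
g(H) = 1/(-549 + H)
1/(g(-1462) + 2172721) = 1/(1/(-549 - 1462) + 2172721) = 1/(1/(-2011) + 2172721) = 1/(-1/2011 + 2172721) = 1/(4369341930/2011) = 2011/4369341930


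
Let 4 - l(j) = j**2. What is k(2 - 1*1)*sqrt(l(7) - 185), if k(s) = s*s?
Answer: I*sqrt(230) ≈ 15.166*I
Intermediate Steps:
l(j) = 4 - j**2
k(s) = s**2
k(2 - 1*1)*sqrt(l(7) - 185) = (2 - 1*1)**2*sqrt((4 - 1*7**2) - 185) = (2 - 1)**2*sqrt((4 - 1*49) - 185) = 1**2*sqrt((4 - 49) - 185) = 1*sqrt(-45 - 185) = 1*sqrt(-230) = 1*(I*sqrt(230)) = I*sqrt(230)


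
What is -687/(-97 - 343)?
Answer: 687/440 ≈ 1.5614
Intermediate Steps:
-687/(-97 - 343) = -687/(-440) = -687*(-1/440) = 687/440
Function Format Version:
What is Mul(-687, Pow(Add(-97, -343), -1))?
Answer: Rational(687, 440) ≈ 1.5614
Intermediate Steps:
Mul(-687, Pow(Add(-97, -343), -1)) = Mul(-687, Pow(-440, -1)) = Mul(-687, Rational(-1, 440)) = Rational(687, 440)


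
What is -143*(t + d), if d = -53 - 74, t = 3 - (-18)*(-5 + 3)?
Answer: 22880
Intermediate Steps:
t = -33 (t = 3 - (-18)*(-2) = 3 - 6*6 = 3 - 36 = -33)
d = -127
-143*(t + d) = -143*(-33 - 127) = -143*(-160) = 22880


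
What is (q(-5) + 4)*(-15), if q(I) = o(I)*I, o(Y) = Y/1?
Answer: -435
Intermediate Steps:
o(Y) = Y (o(Y) = Y*1 = Y)
q(I) = I² (q(I) = I*I = I²)
(q(-5) + 4)*(-15) = ((-5)² + 4)*(-15) = (25 + 4)*(-15) = 29*(-15) = -435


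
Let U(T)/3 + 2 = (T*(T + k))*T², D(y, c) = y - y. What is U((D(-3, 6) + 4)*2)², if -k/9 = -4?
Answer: 4566786084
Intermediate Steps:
k = 36 (k = -9*(-4) = 36)
D(y, c) = 0
U(T) = -6 + 3*T³*(36 + T) (U(T) = -6 + 3*((T*(T + 36))*T²) = -6 + 3*((T*(36 + T))*T²) = -6 + 3*(T³*(36 + T)) = -6 + 3*T³*(36 + T))
U((D(-3, 6) + 4)*2)² = (-6 + 3*((0 + 4)*2)⁴ + 108*((0 + 4)*2)³)² = (-6 + 3*(4*2)⁴ + 108*(4*2)³)² = (-6 + 3*8⁴ + 108*8³)² = (-6 + 3*4096 + 108*512)² = (-6 + 12288 + 55296)² = 67578² = 4566786084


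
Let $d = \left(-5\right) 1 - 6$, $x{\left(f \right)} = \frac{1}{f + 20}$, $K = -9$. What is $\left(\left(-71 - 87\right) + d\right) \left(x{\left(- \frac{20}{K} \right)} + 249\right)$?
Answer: $- \frac{8417721}{200} \approx -42089.0$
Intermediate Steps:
$x{\left(f \right)} = \frac{1}{20 + f}$
$d = -11$ ($d = -5 - 6 = -11$)
$\left(\left(-71 - 87\right) + d\right) \left(x{\left(- \frac{20}{K} \right)} + 249\right) = \left(\left(-71 - 87\right) - 11\right) \left(\frac{1}{20 - \frac{20}{-9}} + 249\right) = \left(\left(-71 - 87\right) - 11\right) \left(\frac{1}{20 - - \frac{20}{9}} + 249\right) = \left(-158 - 11\right) \left(\frac{1}{20 + \frac{20}{9}} + 249\right) = - 169 \left(\frac{1}{\frac{200}{9}} + 249\right) = - 169 \left(\frac{9}{200} + 249\right) = \left(-169\right) \frac{49809}{200} = - \frac{8417721}{200}$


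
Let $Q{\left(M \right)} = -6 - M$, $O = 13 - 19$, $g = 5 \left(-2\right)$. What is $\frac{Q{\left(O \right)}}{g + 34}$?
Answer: $0$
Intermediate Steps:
$g = -10$
$O = -6$ ($O = 13 - 19 = -6$)
$\frac{Q{\left(O \right)}}{g + 34} = \frac{-6 - -6}{-10 + 34} = \frac{-6 + 6}{24} = \frac{1}{24} \cdot 0 = 0$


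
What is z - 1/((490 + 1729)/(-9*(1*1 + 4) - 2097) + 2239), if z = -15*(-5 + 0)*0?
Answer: -306/684817 ≈ -0.00044683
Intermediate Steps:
z = 0 (z = -(-75)*0 = -15*0 = 0)
z - 1/((490 + 1729)/(-9*(1*1 + 4) - 2097) + 2239) = 0 - 1/((490 + 1729)/(-9*(1*1 + 4) - 2097) + 2239) = 0 - 1/(2219/(-9*(1 + 4) - 2097) + 2239) = 0 - 1/(2219/(-9*5 - 2097) + 2239) = 0 - 1/(2219/(-45 - 2097) + 2239) = 0 - 1/(2219/(-2142) + 2239) = 0 - 1/(2219*(-1/2142) + 2239) = 0 - 1/(-317/306 + 2239) = 0 - 1/684817/306 = 0 - 1*306/684817 = 0 - 306/684817 = -306/684817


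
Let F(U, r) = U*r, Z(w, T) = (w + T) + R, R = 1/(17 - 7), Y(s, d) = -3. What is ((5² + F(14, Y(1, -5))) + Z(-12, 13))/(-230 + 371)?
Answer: -53/470 ≈ -0.11277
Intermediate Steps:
R = ⅒ (R = 1/10 = ⅒ ≈ 0.10000)
Z(w, T) = ⅒ + T + w (Z(w, T) = (w + T) + ⅒ = (T + w) + ⅒ = ⅒ + T + w)
((5² + F(14, Y(1, -5))) + Z(-12, 13))/(-230 + 371) = ((5² + 14*(-3)) + (⅒ + 13 - 12))/(-230 + 371) = ((25 - 42) + 11/10)/141 = (-17 + 11/10)*(1/141) = -159/10*1/141 = -53/470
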